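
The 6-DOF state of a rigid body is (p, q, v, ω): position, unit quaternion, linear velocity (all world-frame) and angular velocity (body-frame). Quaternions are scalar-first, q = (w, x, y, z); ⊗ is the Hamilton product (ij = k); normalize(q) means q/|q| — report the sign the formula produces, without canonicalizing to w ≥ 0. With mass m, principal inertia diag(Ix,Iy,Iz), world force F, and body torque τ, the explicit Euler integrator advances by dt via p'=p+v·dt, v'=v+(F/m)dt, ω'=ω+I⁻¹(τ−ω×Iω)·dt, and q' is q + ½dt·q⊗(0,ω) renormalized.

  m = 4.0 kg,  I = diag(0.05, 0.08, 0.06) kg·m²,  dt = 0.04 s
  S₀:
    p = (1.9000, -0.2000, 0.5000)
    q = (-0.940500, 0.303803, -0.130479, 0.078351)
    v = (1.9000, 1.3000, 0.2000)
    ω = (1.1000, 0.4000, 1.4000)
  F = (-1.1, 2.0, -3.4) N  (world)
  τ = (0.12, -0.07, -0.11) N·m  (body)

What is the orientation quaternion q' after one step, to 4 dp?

2q̇ = q⊗(0,ω) = (-0.3916831, -1.2485610, -0.7153381, -1.0516519)
updated quaternion q' = (-0.9477, 0.2786, -0.1447, 0.0573)

q' = (-0.9477, 0.2786, -0.1447, 0.0573)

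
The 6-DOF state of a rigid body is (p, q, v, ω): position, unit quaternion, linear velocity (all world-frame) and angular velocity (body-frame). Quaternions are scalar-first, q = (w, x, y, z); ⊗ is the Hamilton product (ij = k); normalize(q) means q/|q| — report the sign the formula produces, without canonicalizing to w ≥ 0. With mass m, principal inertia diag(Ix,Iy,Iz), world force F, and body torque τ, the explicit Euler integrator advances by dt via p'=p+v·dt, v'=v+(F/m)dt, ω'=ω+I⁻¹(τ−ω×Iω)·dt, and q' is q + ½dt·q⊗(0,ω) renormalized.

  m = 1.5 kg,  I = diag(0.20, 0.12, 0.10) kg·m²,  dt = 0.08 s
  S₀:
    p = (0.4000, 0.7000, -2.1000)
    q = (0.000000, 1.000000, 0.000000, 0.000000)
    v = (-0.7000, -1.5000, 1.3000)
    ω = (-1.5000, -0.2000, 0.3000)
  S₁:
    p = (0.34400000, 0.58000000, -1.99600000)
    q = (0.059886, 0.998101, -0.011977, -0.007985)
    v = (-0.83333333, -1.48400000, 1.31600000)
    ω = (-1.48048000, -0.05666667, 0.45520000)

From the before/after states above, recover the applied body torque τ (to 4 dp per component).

τ = (0.0500, 0.1700, 0.1700)

Δω = ω₁−ω₀ = (0.01952000, 0.14333333, 0.15520000)
precession coupling = (0.0012, -0.0450, -0.0240)
I·α + gyro = (0.0500, 0.1700, 0.1700)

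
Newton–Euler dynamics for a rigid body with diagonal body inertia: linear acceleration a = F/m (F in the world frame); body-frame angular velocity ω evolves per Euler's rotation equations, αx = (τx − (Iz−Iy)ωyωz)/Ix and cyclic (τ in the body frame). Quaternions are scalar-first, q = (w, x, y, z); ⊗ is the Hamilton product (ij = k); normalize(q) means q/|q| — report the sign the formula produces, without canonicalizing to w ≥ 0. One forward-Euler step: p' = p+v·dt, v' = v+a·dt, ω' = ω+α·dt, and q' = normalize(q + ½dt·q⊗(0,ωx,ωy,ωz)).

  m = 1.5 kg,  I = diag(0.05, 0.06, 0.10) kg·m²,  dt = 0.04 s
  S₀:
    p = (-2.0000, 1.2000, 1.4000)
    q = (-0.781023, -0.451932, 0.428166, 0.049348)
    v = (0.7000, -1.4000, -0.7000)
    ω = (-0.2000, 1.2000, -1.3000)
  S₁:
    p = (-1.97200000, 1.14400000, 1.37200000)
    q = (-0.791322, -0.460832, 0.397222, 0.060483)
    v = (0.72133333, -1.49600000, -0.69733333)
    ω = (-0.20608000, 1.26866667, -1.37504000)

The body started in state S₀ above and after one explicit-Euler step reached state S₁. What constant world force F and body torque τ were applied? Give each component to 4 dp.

F = (0.8000, -3.6000, 0.1000)
τ = (-0.0700, 0.0900, -0.1900)

rate change Δω = (-0.00608000, 0.06866667, -0.07504000)
ω₀×(Iω₀) = (-0.0624, -0.0130, -0.0024)
I·α + gyro = (-0.0700, 0.0900, -0.1900)
v₁ − v₀ = (0.02133333, -0.09600000, 0.00266667)
applied force F = (0.8000, -3.6000, 0.1000)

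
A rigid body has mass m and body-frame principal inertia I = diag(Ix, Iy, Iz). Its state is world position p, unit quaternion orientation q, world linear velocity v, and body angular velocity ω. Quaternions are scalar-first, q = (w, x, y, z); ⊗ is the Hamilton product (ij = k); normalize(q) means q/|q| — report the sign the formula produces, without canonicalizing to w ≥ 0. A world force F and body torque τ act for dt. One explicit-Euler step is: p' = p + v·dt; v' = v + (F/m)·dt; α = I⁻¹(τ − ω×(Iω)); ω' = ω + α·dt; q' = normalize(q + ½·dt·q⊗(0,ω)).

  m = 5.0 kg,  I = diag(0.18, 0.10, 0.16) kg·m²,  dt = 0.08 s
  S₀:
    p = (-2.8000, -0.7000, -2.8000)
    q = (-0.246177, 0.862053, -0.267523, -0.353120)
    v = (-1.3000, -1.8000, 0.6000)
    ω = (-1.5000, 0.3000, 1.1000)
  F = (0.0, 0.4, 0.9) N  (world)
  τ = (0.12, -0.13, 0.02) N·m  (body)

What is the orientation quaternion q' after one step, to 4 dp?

q' = (-0.1752, 0.8668, -0.2864, -0.3686)

Hamilton product q⊗(0,ω) = (1.7617684, 0.1809262, -0.4924314, -0.4134633)
q + ½dt·q⊗(0,ω), renormalized = (-0.1752, 0.8668, -0.2864, -0.3686)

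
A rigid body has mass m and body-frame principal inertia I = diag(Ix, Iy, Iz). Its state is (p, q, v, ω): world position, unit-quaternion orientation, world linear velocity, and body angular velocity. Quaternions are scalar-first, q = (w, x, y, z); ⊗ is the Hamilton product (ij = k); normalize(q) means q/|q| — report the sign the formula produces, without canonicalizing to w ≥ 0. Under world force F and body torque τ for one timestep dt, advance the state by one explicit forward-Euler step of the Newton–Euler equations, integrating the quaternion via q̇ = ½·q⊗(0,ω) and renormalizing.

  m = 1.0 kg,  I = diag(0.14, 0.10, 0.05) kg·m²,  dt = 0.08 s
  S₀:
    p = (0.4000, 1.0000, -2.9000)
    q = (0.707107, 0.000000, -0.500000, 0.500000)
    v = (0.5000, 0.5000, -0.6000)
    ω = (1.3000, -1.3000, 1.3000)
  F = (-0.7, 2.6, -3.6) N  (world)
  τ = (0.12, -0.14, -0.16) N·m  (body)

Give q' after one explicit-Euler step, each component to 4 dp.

q' = (0.6525, 0.0366, -0.5087, 0.5605)

q⊗(0,ω) = (-1.3000000, 0.9192391, -0.2692391, 1.5692391)
q' = normalize(q + ½dt·q⊗(0,ω)) = (0.6525, 0.0366, -0.5087, 0.5605)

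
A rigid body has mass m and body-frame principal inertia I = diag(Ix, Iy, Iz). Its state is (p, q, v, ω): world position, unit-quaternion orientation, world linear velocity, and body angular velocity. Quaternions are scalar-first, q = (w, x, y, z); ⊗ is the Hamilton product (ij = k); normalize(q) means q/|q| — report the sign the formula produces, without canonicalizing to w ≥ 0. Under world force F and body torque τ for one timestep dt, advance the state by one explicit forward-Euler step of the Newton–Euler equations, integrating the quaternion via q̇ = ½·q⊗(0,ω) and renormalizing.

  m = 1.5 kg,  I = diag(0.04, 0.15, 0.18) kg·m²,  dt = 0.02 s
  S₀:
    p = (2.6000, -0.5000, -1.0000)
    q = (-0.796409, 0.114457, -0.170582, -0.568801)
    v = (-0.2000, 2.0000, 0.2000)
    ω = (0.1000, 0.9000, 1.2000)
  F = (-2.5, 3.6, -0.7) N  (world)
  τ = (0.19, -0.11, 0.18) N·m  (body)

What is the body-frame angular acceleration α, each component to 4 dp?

α = (3.9400, -0.6213, 0.9450)

gyro term ω×Iω = (0.0324, -0.0168, 0.0099)
α = I⁻¹(τ − ω×Iω) = (3.9400, -0.6213, 0.9450)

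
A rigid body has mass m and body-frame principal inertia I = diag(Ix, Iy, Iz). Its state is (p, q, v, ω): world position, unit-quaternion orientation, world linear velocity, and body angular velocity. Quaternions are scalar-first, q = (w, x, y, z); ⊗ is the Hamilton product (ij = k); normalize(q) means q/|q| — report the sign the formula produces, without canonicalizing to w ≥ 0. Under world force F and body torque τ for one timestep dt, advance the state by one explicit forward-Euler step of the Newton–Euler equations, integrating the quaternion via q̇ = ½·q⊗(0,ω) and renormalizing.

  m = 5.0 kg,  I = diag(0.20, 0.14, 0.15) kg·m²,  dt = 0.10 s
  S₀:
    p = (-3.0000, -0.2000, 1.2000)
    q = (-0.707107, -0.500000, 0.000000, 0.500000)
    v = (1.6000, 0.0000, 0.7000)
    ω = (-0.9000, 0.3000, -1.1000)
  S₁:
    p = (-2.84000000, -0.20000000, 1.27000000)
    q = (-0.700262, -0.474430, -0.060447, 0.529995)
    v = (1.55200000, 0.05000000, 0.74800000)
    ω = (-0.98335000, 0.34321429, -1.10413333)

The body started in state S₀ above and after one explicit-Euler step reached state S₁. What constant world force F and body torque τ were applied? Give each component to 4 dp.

Δω = ω₁−ω₀ = (-0.08335000, 0.04321429, -0.00413333)
precession coupling = (-0.0033, 0.0495, 0.0162)
τ = I·(Δω/dt) + ω₀×(Iω₀) = (-0.1700, 0.1100, 0.0100)
v₁ − v₀ = (-0.04800000, 0.05000000, 0.04800000)
applied force F = (-2.4000, 2.5000, 2.4000)

F = (-2.4000, 2.5000, 2.4000)
τ = (-0.1700, 0.1100, 0.0100)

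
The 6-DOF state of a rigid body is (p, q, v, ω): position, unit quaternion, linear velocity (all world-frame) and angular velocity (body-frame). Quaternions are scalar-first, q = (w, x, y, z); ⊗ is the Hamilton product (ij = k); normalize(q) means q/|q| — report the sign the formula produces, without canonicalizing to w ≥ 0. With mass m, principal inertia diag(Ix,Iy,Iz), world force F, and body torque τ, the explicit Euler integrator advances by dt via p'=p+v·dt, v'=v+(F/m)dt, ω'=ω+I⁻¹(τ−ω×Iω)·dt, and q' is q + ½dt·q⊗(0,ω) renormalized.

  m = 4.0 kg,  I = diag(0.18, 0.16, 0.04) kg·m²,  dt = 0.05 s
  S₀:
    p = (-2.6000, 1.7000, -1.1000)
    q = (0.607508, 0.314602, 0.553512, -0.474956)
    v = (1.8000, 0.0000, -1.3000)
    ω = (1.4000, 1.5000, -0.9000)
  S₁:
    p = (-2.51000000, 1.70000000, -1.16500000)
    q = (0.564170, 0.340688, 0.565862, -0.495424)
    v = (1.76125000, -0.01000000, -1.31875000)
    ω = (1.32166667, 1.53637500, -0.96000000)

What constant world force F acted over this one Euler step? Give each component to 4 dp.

F = (-3.1000, -0.8000, -1.5000)

velocity change Δv = (-0.03875000, -0.01000000, -0.01875000)
F = m·Δv/dt = (-3.1000, -0.8000, -1.5000)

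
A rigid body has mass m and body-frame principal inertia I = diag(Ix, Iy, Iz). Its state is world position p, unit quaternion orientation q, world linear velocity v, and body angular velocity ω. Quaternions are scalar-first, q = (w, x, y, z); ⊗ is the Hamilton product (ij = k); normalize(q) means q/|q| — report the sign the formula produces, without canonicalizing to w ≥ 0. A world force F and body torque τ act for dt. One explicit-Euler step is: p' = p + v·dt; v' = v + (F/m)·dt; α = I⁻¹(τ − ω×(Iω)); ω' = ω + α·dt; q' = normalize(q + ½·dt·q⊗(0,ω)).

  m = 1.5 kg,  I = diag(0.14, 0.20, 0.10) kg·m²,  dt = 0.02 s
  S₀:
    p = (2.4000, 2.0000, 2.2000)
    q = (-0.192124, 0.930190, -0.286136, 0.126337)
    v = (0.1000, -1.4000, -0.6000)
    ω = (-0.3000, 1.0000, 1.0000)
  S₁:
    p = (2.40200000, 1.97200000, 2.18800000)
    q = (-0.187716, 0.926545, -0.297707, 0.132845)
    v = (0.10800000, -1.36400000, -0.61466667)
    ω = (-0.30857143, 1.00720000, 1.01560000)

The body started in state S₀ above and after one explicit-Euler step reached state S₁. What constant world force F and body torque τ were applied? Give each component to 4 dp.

Δv = v₁−v₀ = (0.00800000, 0.03600000, -0.01466667)
m·(v₁−v₀)/dt = (0.6000, 2.7000, -1.1000)
rate change Δω = (-0.00857143, 0.00720000, 0.01560000)
ω₀×(Iω₀) = (-0.1000, -0.0120, -0.0180)
I·α + gyro = (-0.1600, 0.0600, 0.0600)

F = (0.6000, 2.7000, -1.1000)
τ = (-0.1600, 0.0600, 0.0600)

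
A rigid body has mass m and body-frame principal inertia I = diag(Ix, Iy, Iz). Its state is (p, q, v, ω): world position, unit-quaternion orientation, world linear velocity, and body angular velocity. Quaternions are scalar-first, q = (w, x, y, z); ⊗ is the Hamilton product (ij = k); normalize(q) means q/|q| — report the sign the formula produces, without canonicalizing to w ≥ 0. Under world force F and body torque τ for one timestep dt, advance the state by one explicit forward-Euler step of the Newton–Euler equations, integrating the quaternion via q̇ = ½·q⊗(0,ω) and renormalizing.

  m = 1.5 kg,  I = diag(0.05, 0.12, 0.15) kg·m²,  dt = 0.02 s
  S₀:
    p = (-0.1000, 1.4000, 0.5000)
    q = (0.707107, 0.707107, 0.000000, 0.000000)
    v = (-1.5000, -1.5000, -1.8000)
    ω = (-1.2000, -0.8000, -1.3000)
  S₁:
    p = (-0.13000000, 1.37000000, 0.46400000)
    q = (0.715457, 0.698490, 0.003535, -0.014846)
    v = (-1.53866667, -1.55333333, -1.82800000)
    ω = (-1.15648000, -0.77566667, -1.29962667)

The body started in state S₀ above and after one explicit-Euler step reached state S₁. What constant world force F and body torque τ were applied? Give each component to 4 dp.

v₁ − v₀ = (-0.03866667, -0.05333333, -0.02800000)
applied force F = (-2.9000, -4.0000, -2.1000)
ω₁ − ω₀ = (0.04352000, 0.02433333, 0.00037333)
gyro term ω₀×Iω₀ = (0.0312, -0.1560, 0.0672)
τ = I·(Δω/dt) + ω₀×(Iω₀) = (0.1400, -0.0100, 0.0700)

F = (-2.9000, -4.0000, -2.1000)
τ = (0.1400, -0.0100, 0.0700)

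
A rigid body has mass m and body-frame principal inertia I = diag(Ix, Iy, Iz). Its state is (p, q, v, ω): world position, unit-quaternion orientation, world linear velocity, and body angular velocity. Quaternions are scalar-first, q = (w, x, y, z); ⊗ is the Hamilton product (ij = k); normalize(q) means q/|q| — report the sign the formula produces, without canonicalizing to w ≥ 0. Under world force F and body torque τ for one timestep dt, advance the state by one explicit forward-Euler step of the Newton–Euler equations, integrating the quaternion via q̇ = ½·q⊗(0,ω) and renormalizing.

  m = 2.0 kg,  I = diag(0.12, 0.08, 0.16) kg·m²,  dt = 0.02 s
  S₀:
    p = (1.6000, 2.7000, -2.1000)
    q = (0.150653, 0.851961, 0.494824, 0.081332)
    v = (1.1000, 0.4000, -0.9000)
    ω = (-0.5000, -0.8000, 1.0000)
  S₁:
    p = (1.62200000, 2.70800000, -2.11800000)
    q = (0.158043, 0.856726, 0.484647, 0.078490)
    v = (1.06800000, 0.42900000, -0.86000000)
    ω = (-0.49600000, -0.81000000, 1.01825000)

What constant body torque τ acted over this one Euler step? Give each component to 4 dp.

rate change Δω = (0.00400000, -0.01000000, 0.01825000)
applied torque τ = (-0.0400, -0.0200, 0.1300)

τ = (-0.0400, -0.0200, 0.1300)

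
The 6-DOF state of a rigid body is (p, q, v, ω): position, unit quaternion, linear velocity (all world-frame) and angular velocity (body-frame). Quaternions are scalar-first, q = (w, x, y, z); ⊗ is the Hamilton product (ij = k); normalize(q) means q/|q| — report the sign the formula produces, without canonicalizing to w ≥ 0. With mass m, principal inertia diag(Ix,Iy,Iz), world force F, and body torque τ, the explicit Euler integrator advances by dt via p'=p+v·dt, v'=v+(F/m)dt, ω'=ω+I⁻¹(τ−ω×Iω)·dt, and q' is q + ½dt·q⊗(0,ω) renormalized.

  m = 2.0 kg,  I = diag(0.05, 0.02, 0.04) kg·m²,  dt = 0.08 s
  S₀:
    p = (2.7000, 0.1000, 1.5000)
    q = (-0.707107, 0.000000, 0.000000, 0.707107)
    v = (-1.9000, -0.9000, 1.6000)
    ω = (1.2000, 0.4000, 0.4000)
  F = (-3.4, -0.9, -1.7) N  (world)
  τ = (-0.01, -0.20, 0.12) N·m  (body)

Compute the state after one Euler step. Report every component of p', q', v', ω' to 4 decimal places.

gyro term ω×Iω = (0.0032, 0.0048, -0.0144)
(τ − ω×Iω)/I = (-0.2640, -10.2400, 3.3600)
new body rate ω' = (1.1789, -0.4192, 0.6688)
Hamilton product q⊗(0,ω) = (-0.2828428, -1.1313712, 0.5656856, -0.2828428)
q' = normalize(q + ½dt·q⊗(0,ω)) = (-0.7174, -0.0452, 0.0226, 0.6948)
new position p' = (2.5480, 0.0280, 1.6280)
new velocity v' = (-2.0360, -0.9360, 1.5320)

p' = (2.5480, 0.0280, 1.6280)
q' = (-0.7174, -0.0452, 0.0226, 0.6948)
v' = (-2.0360, -0.9360, 1.5320)
ω' = (1.1789, -0.4192, 0.6688)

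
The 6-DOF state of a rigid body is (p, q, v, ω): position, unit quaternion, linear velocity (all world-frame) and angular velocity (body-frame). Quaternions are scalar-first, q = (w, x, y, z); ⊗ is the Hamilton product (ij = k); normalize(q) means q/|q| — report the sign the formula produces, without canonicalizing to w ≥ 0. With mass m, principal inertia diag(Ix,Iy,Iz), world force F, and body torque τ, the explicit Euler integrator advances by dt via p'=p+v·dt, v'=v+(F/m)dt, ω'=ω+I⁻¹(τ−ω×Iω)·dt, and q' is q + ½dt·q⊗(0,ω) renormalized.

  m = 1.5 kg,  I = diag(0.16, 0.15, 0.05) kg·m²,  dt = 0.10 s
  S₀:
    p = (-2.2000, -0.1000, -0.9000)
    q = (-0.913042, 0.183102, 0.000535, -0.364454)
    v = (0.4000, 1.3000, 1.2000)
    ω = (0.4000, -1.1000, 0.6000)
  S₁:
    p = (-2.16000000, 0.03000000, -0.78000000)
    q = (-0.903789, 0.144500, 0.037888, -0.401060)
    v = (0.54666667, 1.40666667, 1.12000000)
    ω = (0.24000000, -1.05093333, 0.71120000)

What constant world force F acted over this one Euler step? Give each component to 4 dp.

F = (2.2000, 1.6000, -1.2000)

Δv = v₁−v₀ = (0.14666667, 0.10666667, -0.08000000)
m·(v₁−v₀)/dt = (2.2000, 1.6000, -1.2000)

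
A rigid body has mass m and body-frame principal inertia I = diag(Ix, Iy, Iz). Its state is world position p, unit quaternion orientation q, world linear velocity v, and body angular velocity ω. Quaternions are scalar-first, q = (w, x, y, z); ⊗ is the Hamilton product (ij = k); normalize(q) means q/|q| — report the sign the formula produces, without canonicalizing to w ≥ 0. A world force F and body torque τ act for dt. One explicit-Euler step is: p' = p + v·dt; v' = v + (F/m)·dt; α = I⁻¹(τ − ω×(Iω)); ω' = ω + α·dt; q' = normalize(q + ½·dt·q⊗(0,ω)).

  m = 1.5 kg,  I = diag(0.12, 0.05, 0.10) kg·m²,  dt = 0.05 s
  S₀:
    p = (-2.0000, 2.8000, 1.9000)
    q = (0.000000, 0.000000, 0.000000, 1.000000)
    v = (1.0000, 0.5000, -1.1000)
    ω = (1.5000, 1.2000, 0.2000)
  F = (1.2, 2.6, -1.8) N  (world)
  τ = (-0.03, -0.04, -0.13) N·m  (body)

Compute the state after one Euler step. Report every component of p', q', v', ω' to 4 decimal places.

a = F/m = (0.8000, 1.7333, -1.2000)
new position p' = (-1.9500, 2.8250, 1.8450)
v + (F/m)dt = (1.0400, 0.5867, -1.1600)
gyro term ω×Iω = (0.0120, 0.0060, -0.1260)
(τ − ω×Iω)/I = (-0.3500, -0.9200, -0.0400)
ω' = ω + α·dt = (1.4825, 1.1540, 0.1980)
2q̇ = q⊗(0,ω) = (-0.2000000, -1.2000000, 1.5000000, 0.0000000)
q + ½dt·q⊗(0,ω), renormalized = (-0.0050, -0.0300, 0.0375, 0.9988)

p' = (-1.9500, 2.8250, 1.8450)
q' = (-0.0050, -0.0300, 0.0375, 0.9988)
v' = (1.0400, 0.5867, -1.1600)
ω' = (1.4825, 1.1540, 0.1980)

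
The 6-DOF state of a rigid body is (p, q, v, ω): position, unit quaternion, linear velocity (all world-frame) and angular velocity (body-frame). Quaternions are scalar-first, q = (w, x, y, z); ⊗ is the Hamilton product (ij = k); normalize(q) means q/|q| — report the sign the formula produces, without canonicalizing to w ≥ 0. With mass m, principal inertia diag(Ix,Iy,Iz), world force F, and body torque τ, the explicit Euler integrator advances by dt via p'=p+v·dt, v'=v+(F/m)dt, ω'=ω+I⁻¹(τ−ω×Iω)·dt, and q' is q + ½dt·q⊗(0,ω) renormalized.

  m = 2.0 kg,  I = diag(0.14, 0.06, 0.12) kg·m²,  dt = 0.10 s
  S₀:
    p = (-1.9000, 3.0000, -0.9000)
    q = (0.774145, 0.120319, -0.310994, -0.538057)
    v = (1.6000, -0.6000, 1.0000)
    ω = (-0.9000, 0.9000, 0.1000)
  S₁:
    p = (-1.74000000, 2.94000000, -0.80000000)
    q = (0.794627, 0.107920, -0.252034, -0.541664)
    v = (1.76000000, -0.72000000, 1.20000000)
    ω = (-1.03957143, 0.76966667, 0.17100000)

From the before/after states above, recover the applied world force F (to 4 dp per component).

velocity change Δv = (0.16000000, -0.12000000, 0.20000000)
m·(v₁−v₀)/dt = (3.2000, -2.4000, 4.0000)

F = (3.2000, -2.4000, 4.0000)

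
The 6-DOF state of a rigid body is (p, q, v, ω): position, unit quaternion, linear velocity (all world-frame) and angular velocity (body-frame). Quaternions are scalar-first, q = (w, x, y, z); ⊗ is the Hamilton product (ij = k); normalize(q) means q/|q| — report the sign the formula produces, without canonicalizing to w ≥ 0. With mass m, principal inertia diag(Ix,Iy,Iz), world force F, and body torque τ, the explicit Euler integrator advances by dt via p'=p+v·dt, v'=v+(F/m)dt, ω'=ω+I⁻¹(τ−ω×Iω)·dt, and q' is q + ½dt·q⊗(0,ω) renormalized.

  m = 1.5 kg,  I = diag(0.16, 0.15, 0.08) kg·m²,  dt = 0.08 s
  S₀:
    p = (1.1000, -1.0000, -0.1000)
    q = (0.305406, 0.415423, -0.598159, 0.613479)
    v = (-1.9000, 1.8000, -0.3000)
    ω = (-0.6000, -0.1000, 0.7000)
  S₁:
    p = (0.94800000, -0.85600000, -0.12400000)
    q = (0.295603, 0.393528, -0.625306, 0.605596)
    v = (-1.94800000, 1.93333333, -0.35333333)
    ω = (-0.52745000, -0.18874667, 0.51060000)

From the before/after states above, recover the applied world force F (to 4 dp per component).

F = (-0.9000, 2.5000, -1.0000)

v₁ − v₀ = (-0.04800000, 0.13333333, -0.05333333)
applied force F = (-0.9000, 2.5000, -1.0000)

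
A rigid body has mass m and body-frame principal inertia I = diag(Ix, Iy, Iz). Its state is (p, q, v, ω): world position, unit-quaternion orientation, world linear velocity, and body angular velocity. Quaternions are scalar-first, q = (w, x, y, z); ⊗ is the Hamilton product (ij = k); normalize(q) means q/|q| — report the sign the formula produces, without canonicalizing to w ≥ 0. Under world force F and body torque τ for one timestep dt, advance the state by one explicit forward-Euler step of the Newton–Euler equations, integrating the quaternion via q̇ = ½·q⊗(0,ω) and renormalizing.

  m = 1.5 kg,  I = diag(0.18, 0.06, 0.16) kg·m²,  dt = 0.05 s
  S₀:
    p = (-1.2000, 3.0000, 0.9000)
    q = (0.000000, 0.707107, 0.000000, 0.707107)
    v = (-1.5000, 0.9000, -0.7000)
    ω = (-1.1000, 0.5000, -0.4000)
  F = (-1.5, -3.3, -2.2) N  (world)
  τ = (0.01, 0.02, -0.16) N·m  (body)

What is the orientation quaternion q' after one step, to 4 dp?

q' = (0.0265, 0.6979, -0.0124, 0.7156)

q⊗(0,ω) = (1.0606605, -0.3535535, -0.4949749, 0.3535535)
updated quaternion q' = (0.0265, 0.6979, -0.0124, 0.7156)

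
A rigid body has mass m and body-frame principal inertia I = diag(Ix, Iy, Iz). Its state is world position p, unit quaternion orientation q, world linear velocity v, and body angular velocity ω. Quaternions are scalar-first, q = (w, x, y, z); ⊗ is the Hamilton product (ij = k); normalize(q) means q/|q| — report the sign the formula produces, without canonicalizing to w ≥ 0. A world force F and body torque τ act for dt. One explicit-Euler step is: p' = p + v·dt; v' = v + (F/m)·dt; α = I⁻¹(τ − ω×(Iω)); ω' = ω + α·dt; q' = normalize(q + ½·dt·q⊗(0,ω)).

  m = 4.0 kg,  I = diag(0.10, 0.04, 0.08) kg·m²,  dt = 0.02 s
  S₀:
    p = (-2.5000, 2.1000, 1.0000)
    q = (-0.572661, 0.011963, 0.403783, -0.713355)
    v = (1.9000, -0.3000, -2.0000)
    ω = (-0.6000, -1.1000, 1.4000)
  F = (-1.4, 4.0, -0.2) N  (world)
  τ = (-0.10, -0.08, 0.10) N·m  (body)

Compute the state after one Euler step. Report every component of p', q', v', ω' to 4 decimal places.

p' = (-2.4620, 2.0940, 0.9600)
q' = (-0.5581, 0.0132, 0.4141, -0.7190)
v' = (1.8930, -0.2800, -2.0010)
ω' = (-0.6077, -1.1316, 1.4349)

α = I⁻¹(τ − ω×Iω) = (-0.3840, -1.5800, 1.7450)
new body rate ω' = (-0.6077, -1.1316, 1.4349)
q⊗(0,ω) = (1.4500361, 0.1242023, 1.0411919, -0.5726149)
q' = normalize(q + ½dt·q⊗(0,ω)) = (-0.5581, 0.0132, 0.4141, -0.7190)
new position p' = (-2.4620, 2.0940, 0.9600)
new velocity v' = (1.8930, -0.2800, -2.0010)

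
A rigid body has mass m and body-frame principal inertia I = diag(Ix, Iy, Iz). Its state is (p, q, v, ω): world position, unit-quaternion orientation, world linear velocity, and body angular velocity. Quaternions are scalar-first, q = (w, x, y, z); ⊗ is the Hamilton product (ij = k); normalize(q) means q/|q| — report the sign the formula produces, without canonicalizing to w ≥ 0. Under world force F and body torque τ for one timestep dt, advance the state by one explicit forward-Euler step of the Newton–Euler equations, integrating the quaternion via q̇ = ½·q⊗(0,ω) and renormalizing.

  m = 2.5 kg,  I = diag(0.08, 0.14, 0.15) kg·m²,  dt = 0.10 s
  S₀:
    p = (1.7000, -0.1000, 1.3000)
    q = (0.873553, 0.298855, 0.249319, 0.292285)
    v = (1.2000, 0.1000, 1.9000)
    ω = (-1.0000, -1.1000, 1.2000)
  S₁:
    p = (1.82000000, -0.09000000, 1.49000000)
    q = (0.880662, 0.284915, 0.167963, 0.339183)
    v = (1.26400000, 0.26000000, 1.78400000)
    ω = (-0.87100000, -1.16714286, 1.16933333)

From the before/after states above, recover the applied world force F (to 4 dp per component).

F = (1.6000, 4.0000, -2.9000)

Δv = v₁−v₀ = (0.06400000, 0.16000000, -0.11600000)
applied force F = (1.6000, 4.0000, -2.9000)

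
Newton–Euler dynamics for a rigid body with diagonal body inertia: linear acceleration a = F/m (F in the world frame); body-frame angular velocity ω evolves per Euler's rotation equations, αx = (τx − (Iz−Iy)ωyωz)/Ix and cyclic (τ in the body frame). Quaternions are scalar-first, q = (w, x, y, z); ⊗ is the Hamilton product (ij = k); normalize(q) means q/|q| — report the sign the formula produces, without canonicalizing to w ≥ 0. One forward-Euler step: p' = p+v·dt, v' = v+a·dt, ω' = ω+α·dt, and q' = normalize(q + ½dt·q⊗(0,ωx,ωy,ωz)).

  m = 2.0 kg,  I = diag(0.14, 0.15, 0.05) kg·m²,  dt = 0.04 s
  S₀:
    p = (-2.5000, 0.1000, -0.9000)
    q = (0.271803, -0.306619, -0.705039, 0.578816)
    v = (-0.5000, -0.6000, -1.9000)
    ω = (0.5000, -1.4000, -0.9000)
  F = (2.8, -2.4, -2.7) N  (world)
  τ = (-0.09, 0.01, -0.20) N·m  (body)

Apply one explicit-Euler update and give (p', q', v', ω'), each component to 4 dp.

linear accel F/m = (1.4000, -1.2000, -1.3500)
p' = p + v·dt = (-2.5200, 0.0760, -0.9760)
new velocity v' = (-0.4440, -0.6480, -1.9540)
(τ − ω×Iω)/I = (0.2571, 0.3367, -3.8600)
ω' = ω + α·dt = (0.5103, -1.3865, -1.0544)
Hamilton product q⊗(0,ω) = (-0.3128107, 1.5807790, -0.3670733, 0.5371634)
q' = normalize(q + ½dt·q⊗(0,ω)) = (0.2654, -0.2748, -0.7120, 0.5892)

p' = (-2.5200, 0.0760, -0.9760)
q' = (0.2654, -0.2748, -0.7120, 0.5892)
v' = (-0.4440, -0.6480, -1.9540)
ω' = (0.5103, -1.3865, -1.0544)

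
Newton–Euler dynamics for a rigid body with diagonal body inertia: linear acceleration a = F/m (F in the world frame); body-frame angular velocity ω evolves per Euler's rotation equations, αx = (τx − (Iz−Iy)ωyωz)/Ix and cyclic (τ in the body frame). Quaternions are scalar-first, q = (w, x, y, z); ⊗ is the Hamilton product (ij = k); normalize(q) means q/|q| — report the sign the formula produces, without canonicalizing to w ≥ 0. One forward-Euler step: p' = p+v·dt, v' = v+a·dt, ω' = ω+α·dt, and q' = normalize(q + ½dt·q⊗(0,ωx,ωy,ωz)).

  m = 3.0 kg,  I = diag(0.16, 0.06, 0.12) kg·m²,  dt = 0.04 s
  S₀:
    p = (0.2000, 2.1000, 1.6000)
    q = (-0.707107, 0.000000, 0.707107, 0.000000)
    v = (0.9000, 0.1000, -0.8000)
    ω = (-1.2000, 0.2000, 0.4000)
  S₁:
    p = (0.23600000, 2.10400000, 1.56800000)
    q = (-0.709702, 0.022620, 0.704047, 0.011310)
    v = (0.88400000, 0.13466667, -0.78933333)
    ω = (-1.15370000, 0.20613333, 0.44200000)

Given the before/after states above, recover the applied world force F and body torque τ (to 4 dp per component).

Δω = ω₁−ω₀ = (0.04630000, 0.00613333, 0.04200000)
gyro term ω₀×Iω₀ = (0.0048, -0.0192, 0.0240)
applied torque τ = (0.1900, -0.0100, 0.1500)
v₁ − v₀ = (-0.01600000, 0.03466667, 0.01066667)
applied force F = (-1.2000, 2.6000, 0.8000)

F = (-1.2000, 2.6000, 0.8000)
τ = (0.1900, -0.0100, 0.1500)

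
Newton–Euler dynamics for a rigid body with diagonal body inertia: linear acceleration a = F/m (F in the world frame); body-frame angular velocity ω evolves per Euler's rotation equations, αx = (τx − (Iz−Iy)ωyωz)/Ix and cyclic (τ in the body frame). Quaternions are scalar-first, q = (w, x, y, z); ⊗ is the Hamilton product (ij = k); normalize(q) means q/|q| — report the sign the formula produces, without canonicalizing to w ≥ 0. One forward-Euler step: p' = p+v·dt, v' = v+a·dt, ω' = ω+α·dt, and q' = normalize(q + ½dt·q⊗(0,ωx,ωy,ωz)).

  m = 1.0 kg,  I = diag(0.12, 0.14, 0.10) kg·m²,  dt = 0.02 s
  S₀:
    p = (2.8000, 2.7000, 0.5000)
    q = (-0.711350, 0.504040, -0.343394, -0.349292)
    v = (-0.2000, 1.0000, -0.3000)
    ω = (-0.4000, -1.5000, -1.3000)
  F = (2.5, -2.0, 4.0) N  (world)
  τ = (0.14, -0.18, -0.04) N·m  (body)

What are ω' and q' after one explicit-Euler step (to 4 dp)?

(τ − ω×Iω)/I = (1.8167, -1.3600, -0.5200)
ω + α·dt = (-0.3637, -1.5272, -1.3104)
q⊗(0,ω) = (-0.7675546, 0.2070142, 1.8619938, 0.0313374)
updated quaternion q' = (-0.7189, 0.5060, -0.3247, -0.3489)

ω' = (-0.3637, -1.5272, -1.3104)
q' = (-0.7189, 0.5060, -0.3247, -0.3489)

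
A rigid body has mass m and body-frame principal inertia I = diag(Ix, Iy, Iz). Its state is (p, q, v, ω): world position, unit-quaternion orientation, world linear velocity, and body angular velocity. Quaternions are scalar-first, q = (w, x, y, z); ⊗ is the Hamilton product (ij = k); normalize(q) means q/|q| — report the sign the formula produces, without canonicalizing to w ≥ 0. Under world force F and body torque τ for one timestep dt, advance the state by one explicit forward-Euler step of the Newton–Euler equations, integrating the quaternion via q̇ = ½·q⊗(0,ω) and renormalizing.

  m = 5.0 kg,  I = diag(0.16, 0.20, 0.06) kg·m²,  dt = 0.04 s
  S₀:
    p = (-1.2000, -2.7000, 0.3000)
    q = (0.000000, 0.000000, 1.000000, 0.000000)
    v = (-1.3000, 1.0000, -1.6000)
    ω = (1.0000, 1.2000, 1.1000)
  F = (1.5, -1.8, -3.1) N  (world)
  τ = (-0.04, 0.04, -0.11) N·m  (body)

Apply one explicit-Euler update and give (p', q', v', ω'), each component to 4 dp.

p' = (-1.2520, -2.6600, 0.2360)
q' = (-0.0240, 0.0220, 0.9993, -0.0200)
v' = (-1.2880, 0.9856, -1.6248)
ω' = (1.0362, 1.1860, 0.9947)

precession coupling ω×(Iω) = (-0.1848, 0.1100, 0.0480)
(τ − ω×Iω)/I = (0.9050, -0.3500, -2.6333)
ω' = ω + α·dt = (1.0362, 1.1860, 0.9947)
q⊗(0,ω) = (-1.2000000, 1.1000000, 0.0000000, -1.0000000)
updated quaternion q' = (-0.0240, 0.0220, 0.9993, -0.0200)
linear accel F/m = (0.3000, -0.3600, -0.6200)
new position p' = (-1.2520, -2.6600, 0.2360)
v + (F/m)dt = (-1.2880, 0.9856, -1.6248)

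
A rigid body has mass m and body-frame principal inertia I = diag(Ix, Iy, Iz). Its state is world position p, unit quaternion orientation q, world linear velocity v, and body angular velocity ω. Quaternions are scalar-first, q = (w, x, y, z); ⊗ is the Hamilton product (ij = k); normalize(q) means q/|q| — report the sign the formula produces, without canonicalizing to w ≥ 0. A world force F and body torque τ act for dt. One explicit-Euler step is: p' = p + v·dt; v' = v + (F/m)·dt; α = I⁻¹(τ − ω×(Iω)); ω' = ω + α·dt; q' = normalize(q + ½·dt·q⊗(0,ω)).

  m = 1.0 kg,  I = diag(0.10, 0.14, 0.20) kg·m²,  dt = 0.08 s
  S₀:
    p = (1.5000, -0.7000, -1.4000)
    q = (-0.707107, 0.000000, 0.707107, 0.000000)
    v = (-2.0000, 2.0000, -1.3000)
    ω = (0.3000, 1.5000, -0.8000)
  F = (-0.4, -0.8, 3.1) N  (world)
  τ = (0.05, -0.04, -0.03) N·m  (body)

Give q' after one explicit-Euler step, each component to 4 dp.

q' = (-0.7478, -0.0310, 0.6631, 0.0141)

Hamilton product q⊗(0,ω) = (-1.0606605, -0.7778177, -1.0606605, 0.3535535)
updated quaternion q' = (-0.7478, -0.0310, 0.6631, 0.0141)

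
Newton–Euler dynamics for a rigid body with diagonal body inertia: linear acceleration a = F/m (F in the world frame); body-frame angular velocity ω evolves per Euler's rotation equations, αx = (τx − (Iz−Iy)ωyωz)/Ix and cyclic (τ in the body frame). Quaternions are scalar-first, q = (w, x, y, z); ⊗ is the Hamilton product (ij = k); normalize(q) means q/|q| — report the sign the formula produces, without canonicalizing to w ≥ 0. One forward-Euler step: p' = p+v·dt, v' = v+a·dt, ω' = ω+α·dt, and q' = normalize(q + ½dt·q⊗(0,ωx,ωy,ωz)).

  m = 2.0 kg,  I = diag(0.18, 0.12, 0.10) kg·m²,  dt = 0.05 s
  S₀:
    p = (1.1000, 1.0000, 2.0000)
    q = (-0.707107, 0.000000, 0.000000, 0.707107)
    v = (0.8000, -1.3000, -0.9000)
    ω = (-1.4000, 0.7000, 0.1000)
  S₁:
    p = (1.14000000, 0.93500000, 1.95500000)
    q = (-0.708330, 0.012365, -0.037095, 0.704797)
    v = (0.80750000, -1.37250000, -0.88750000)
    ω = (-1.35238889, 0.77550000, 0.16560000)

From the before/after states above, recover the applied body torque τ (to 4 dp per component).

Δω = ω₁−ω₀ = (0.04761111, 0.07550000, 0.06560000)
τ = I·(Δω/dt) + ω₀×(Iω₀) = (0.1700, 0.1700, 0.1900)

τ = (0.1700, 0.1700, 0.1900)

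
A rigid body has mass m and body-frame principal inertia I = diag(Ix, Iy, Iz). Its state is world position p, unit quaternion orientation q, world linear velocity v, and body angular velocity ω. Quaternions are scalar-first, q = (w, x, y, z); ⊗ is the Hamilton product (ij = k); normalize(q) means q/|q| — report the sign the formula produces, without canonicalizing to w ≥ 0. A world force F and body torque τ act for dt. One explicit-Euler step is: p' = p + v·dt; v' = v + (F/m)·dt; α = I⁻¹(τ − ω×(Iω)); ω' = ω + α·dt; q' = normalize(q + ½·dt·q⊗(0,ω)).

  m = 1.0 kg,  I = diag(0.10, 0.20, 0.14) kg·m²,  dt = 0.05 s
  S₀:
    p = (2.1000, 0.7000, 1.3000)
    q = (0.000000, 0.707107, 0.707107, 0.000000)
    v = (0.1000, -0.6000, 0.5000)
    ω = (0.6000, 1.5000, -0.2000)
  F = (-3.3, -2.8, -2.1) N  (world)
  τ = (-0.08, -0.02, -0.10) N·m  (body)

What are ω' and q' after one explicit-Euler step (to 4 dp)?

(τ − ω×Iω)/I = (-0.9800, -0.1240, -1.3571)
new body rate ω' = (0.5510, 1.4938, -0.2679)
q⊗(0,ω) = (-1.4849247, -0.1414214, 0.1414214, 0.6363963)
q + ½dt·q⊗(0,ω), renormalized = (-0.0371, 0.7030, 0.7101, 0.0159)

ω' = (0.5510, 1.4938, -0.2679)
q' = (-0.0371, 0.7030, 0.7101, 0.0159)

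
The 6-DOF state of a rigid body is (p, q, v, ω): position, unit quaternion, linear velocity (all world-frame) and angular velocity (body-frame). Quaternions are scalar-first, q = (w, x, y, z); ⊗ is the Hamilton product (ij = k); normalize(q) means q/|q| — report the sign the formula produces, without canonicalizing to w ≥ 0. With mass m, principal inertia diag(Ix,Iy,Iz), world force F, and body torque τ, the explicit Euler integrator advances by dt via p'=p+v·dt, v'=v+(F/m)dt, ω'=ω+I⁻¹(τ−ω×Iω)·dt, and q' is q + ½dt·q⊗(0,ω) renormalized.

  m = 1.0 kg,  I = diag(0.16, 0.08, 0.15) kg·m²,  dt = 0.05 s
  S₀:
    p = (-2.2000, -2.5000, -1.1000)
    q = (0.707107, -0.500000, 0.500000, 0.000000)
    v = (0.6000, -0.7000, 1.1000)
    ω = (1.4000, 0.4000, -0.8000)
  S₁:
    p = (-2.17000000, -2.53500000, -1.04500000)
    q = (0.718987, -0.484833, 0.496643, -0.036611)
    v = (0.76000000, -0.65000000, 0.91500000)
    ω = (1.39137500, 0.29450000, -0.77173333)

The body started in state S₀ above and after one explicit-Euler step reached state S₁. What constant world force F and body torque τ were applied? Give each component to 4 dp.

Δω = ω₁−ω₀ = (-0.00862500, -0.10550000, 0.02826667)
gyro term ω₀×Iω₀ = (-0.0224, -0.0112, -0.0448)
I·α + gyro = (-0.0500, -0.1800, 0.0400)
v₁ − v₀ = (0.16000000, 0.05000000, -0.18500000)
m·(v₁−v₀)/dt = (3.2000, 1.0000, -3.7000)

F = (3.2000, 1.0000, -3.7000)
τ = (-0.0500, -0.1800, 0.0400)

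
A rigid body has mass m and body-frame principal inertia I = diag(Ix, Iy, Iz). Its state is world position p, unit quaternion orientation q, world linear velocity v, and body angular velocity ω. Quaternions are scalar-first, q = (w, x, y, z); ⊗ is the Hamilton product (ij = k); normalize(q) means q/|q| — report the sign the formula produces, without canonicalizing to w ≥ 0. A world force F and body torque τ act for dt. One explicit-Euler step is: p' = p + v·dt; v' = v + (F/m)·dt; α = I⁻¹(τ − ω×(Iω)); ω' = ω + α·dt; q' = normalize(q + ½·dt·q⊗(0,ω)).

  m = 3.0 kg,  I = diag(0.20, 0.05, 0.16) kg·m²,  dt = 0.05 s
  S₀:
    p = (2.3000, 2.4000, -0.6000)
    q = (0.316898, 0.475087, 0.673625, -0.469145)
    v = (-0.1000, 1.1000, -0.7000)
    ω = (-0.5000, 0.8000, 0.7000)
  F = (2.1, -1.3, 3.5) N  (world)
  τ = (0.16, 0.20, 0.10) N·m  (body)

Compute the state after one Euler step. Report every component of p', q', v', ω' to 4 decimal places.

angular accel α = (0.4920, 4.2800, 0.2500)
new body rate ω' = (-0.4754, 1.0140, 0.7125)
q⊗(0,ω) = (0.0270450, 0.6884045, 0.1555300, 0.9387107)
updated quaternion q' = (0.3174, 0.4921, 0.6772, -0.4455)
a = (0.7000, -0.4333, 1.1667)
p' = p + v·dt = (2.2950, 2.4550, -0.6350)
v' = v + a·dt = (-0.0650, 1.0783, -0.6417)

p' = (2.2950, 2.4550, -0.6350)
q' = (0.3174, 0.4921, 0.6772, -0.4455)
v' = (-0.0650, 1.0783, -0.6417)
ω' = (-0.4754, 1.0140, 0.7125)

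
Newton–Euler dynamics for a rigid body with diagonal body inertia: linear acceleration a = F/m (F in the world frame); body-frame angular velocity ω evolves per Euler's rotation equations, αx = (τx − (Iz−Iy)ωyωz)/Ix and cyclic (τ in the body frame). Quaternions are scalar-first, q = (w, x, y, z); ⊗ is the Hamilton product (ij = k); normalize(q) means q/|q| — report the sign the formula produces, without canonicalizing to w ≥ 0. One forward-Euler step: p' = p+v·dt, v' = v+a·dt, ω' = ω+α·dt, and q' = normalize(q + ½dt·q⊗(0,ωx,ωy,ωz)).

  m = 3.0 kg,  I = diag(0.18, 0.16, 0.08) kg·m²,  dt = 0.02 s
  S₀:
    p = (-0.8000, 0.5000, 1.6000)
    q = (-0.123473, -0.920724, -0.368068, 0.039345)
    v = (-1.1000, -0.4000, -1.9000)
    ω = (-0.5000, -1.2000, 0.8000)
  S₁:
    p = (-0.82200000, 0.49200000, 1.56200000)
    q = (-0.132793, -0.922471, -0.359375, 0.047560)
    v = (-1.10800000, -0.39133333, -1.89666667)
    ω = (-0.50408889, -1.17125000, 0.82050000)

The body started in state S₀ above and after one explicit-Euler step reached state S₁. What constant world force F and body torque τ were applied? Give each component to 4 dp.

F = (-1.2000, 1.3000, 0.5000)
τ = (0.0400, 0.1900, 0.0700)

velocity change Δv = (-0.00800000, 0.00866667, 0.00333333)
F = m·Δv/dt = (-1.2000, 1.3000, 0.5000)
Δω = ω₁−ω₀ = (-0.00408889, 0.02875000, 0.02050000)
precession coupling = (0.0768, -0.0400, -0.0120)
I·α + gyro = (0.0400, 0.1900, 0.0700)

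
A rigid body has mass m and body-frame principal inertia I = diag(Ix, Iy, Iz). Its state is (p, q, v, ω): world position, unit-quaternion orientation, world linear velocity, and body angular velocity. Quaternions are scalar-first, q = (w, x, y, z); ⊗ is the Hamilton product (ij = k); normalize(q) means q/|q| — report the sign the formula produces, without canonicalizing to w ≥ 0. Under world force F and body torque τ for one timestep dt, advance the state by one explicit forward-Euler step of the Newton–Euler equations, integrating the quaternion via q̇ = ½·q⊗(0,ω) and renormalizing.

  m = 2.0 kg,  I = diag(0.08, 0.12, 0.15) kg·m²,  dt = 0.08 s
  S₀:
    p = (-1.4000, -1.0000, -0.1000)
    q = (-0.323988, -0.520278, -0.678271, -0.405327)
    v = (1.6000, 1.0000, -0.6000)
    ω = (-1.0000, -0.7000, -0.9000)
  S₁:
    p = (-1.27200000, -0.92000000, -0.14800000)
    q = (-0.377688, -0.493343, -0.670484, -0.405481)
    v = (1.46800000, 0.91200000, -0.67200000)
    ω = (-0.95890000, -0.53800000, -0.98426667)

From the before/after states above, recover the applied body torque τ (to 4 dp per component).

τ = (0.0600, 0.1800, -0.1300)

ω₁ − ω₀ = (0.04110000, 0.16200000, -0.08426667)
τ = I·(Δω/dt) + ω₀×(Iω₀) = (0.0600, 0.1800, -0.1300)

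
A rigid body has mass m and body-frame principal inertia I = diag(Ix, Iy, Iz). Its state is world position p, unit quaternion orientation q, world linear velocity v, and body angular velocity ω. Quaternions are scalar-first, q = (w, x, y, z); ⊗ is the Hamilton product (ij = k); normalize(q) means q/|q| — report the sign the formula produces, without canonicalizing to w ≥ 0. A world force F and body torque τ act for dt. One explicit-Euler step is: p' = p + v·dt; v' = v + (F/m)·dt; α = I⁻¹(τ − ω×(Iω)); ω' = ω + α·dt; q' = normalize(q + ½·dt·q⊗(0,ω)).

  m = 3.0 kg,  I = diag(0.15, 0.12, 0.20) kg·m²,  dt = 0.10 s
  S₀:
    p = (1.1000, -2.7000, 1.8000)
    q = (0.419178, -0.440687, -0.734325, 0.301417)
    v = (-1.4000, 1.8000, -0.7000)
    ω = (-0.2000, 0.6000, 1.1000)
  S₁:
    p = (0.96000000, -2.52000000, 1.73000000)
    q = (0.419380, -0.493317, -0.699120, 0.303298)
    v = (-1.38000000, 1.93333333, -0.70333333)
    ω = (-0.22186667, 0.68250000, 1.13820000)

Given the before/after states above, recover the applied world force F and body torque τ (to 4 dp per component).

Δω = ω₁−ω₀ = (-0.02186667, 0.08250000, 0.03820000)
precession coupling = (0.0528, 0.0110, 0.0036)
τ = I·(Δω/dt) + ω₀×(Iω₀) = (0.0200, 0.1100, 0.0800)
Δv = v₁−v₀ = (0.02000000, 0.13333333, -0.00333333)
applied force F = (0.6000, 4.0000, -0.1000)

F = (0.6000, 4.0000, -0.1000)
τ = (0.0200, 0.1100, 0.0800)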